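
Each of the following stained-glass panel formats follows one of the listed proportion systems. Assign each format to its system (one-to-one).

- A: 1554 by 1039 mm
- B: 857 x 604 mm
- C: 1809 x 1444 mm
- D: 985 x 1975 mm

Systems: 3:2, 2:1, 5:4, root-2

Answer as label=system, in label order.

Ratios: A ≈ 1.496; B ≈ 1.419; C ≈ 1.253; D ≈ 2.005.
Targets: 3:2 ≈ 1.500; 2:1 ≈ 2.000; 5:4 ≈ 1.250; root-2 ≈ 1.414.

A=3:2, B=root-2, C=5:4, D=2:1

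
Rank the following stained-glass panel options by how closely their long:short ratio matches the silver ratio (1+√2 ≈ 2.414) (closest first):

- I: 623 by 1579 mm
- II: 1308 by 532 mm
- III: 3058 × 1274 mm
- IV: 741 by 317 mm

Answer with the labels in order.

Ratios: I = 1579 / 623 ≈ 2.535; II = 1308 / 532 ≈ 2.459; III = 3058 / 1274 ≈ 2.400; IV = 741 / 317 ≈ 2.338.
|Δ from 2.414|: I 0.121; II 0.045; III 0.014; IV 0.076.

III, II, IV, I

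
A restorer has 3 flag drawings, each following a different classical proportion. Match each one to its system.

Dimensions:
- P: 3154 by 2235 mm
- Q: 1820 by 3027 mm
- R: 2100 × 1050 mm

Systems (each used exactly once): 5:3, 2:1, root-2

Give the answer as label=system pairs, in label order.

Ratios: P ≈ 1.411; Q ≈ 1.663; R ≈ 2.000.
Targets: 5:3 ≈ 1.667; 2:1 ≈ 2.000; root-2 ≈ 1.414.

P=root-2, Q=5:3, R=2:1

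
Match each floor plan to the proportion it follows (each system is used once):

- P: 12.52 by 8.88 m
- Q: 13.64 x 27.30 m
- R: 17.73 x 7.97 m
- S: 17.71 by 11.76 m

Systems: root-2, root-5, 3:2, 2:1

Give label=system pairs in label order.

P=root-2, Q=2:1, R=root-5, S=3:2

Ratios: P ≈ 1.410; Q ≈ 2.001; R ≈ 2.225; S ≈ 1.506.
Targets: root-2 ≈ 1.414; root-5 ≈ 2.236; 3:2 ≈ 1.500; 2:1 ≈ 2.000.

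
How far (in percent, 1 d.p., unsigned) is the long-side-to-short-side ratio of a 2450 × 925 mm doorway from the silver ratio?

Ratio = 2450 / 925 ≈ 2.6486.
Ideal silver ratio ≈ 2.4142. |2.6486 − 2.4142| / 2.4142 ≈ 9.71% → 9.7%.

9.7%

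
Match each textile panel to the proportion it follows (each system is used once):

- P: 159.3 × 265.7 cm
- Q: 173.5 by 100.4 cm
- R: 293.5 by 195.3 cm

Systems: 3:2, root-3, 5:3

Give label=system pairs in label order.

P = 265.7/159.3 ≈ 1.668 → 5:3 (1.667)
Q = 173.5/100.4 ≈ 1.728 → root-3 (1.732)
R = 293.5/195.3 ≈ 1.503 → 3:2 (1.500)

P=5:3, Q=root-3, R=3:2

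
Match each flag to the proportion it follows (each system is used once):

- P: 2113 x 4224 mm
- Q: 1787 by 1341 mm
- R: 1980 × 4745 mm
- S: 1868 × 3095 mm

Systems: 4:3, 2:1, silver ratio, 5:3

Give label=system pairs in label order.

Ratios: P ≈ 1.999; Q ≈ 1.333; R ≈ 2.396; S ≈ 1.657.
Targets: 4:3 ≈ 1.333; 2:1 ≈ 2.000; silver ratio ≈ 2.414; 5:3 ≈ 1.667.

P=2:1, Q=4:3, R=silver ratio, S=5:3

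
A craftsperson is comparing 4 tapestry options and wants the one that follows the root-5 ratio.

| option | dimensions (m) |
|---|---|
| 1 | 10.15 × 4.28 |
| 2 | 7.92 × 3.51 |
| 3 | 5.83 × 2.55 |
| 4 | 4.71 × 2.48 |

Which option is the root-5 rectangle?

2

Ratios (long/short): 1 ≈ 2.371; 2 ≈ 2.256; 3 ≈ 2.286; 4 ≈ 1.899.
root-5 ≈ 2.236; option 2 is nearest (Δ 0.020).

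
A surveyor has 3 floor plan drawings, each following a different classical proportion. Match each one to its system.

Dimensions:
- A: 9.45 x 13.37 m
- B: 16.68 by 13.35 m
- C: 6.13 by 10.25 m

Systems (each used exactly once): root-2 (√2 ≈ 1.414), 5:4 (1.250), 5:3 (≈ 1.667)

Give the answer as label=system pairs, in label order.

Ratios: A ≈ 1.415; B ≈ 1.249; C ≈ 1.672.
Targets: root-2 ≈ 1.414; 5:4 ≈ 1.250; 5:3 ≈ 1.667.

A=root-2, B=5:4, C=5:3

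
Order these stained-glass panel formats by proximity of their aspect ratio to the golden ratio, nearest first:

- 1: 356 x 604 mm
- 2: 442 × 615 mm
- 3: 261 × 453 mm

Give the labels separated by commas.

Ratios: 1 = 604 / 356 ≈ 1.697; 2 = 615 / 442 ≈ 1.391; 3 = 453 / 261 ≈ 1.736.
|Δ from 1.618|: 1 0.079; 2 0.227; 3 0.118.

1, 3, 2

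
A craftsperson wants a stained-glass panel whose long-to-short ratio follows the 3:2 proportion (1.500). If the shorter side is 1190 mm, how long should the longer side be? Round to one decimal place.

1785.0 mm

3:2 = 1.50000.
Longer side = 1190 × 1.50000 ≈ 1785.000 → 1785.0 mm.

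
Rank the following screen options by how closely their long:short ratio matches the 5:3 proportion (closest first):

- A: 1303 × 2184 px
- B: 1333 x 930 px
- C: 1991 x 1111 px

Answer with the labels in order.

A, C, B

A: 2184/1303 ≈ 1.676 → |1.676 − 1.667| = 0.009
B: 1333/930 ≈ 1.433 → |1.433 − 1.667| = 0.234
C: 1991/1111 ≈ 1.792 → |1.792 − 1.667| = 0.125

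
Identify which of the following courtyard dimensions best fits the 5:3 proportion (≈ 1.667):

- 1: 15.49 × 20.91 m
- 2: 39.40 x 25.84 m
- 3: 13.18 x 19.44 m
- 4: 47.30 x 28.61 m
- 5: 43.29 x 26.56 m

Ratios (long/short): 1 ≈ 1.350; 2 ≈ 1.525; 3 ≈ 1.475; 4 ≈ 1.653; 5 ≈ 1.630.
5:3 ≈ 1.667; option 4 is nearest (Δ 0.014).

4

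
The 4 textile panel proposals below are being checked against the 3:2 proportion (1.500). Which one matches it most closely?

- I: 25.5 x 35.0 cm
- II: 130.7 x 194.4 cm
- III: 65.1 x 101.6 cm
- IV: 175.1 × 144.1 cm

Target 3:2 ≈ 1.500.
I: 1.373 (Δ0.127)  II: 1.487 (Δ0.013)  III: 1.561 (Δ0.061)  IV: 1.215 (Δ0.285)

II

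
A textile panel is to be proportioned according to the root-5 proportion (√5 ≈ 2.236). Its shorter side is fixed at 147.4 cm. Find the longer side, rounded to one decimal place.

329.6 cm

root-5 ≈ 2.23607.
Longer side = 147.4 × 2.23607 ≈ 329.597 → 329.6 cm.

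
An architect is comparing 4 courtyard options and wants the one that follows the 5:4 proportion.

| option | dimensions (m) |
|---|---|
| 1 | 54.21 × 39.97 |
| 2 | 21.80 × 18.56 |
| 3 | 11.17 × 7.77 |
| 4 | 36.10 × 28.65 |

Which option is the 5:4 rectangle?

Target 5:4 ≈ 1.250.
1: 1.356 (Δ0.106)  2: 1.175 (Δ0.075)  3: 1.438 (Δ0.188)  4: 1.260 (Δ0.010)

4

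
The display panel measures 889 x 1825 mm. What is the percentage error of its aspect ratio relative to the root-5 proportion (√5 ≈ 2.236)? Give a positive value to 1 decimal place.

Ratio = 1825 / 889 ≈ 2.0529.
Ideal root-5 ≈ 2.2361. |2.0529 − 2.2361| / 2.2361 ≈ 8.19% → 8.2%.

8.2%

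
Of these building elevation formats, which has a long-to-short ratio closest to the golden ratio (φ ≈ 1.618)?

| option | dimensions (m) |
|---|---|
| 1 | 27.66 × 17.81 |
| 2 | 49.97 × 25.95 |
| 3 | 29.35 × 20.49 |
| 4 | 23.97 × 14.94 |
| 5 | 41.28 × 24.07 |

4

Ratios (long/short): 1 ≈ 1.553; 2 ≈ 1.926; 3 ≈ 1.432; 4 ≈ 1.604; 5 ≈ 1.715.
golden ratio ≈ 1.618; option 4 is nearest (Δ 0.014).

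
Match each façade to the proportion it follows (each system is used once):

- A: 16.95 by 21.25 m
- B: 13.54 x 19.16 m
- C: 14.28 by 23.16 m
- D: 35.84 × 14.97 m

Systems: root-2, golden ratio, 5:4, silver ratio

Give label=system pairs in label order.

A=5:4, B=root-2, C=golden ratio, D=silver ratio

Ratios: A ≈ 1.254; B ≈ 1.415; C ≈ 1.622; D ≈ 2.394.
Targets: root-2 ≈ 1.414; golden ratio ≈ 1.618; 5:4 ≈ 1.250; silver ratio ≈ 2.414.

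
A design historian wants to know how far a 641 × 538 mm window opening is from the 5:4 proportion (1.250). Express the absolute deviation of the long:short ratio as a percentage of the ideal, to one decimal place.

4.7%

Ratio = 641 / 538 ≈ 1.1914.
Ideal 5:4 = 1.2500. |1.1914 − 1.2500| / 1.2500 ≈ 4.69% → 4.7%.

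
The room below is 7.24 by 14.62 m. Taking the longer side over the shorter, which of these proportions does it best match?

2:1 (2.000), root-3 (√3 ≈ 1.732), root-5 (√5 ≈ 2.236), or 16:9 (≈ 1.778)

Ratio = 14.62 / 7.24 ≈ 2.019.
Distances: 2:1 2.000 (Δ 0.019); root-3 1.732 (Δ 0.287); root-5 2.236 (Δ 0.217); 16:9 1.778 (Δ 0.241).

2:1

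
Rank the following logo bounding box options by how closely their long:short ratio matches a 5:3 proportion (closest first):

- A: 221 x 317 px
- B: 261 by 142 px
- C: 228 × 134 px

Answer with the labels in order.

A: 317/221 ≈ 1.434 → |1.434 − 1.667| = 0.233
B: 261/142 ≈ 1.838 → |1.838 − 1.667| = 0.171
C: 228/134 ≈ 1.701 → |1.701 − 1.667| = 0.034

C, B, A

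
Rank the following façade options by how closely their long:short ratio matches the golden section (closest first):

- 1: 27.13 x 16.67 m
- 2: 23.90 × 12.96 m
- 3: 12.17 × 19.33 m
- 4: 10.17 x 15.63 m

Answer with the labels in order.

1: 27.13/16.67 ≈ 1.627 → |1.627 − 1.618| = 0.009
2: 23.90/12.96 ≈ 1.844 → |1.844 − 1.618| = 0.226
3: 19.33/12.17 ≈ 1.588 → |1.588 − 1.618| = 0.030
4: 15.63/10.17 ≈ 1.537 → |1.537 − 1.618| = 0.081

1, 3, 4, 2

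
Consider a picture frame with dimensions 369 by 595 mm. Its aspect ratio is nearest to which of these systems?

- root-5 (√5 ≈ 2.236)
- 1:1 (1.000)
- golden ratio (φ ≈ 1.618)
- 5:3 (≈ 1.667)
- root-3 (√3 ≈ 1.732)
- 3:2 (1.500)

golden ratio

595/369 ≈ 1.612. Nearest candidates are golden ratio (1.618, off by 0.006) and 5:3 (1.667, off by 0.055).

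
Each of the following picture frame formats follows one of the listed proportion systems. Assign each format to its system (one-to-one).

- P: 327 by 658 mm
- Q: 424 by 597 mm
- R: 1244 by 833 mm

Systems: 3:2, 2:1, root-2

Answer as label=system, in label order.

P = 658/327 ≈ 2.012 → 2:1 (2.000)
Q = 597/424 ≈ 1.408 → root-2 (1.414)
R = 1244/833 ≈ 1.493 → 3:2 (1.500)

P=2:1, Q=root-2, R=3:2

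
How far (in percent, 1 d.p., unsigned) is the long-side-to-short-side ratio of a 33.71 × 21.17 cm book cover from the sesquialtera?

Ratio = 33.71 / 21.17 ≈ 1.5923.
Ideal 3:2 = 1.5000. |1.5923 − 1.5000| / 1.5000 ≈ 6.15% → 6.2%.

6.2%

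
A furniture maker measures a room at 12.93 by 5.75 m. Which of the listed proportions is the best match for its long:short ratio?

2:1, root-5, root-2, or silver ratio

root-5

Ratio = 12.93 / 5.75 ≈ 2.249.
Distances: 2:1 2.000 (Δ 0.249); root-5 2.236 (Δ 0.013); root-2 1.414 (Δ 0.835); silver ratio 2.414 (Δ 0.165).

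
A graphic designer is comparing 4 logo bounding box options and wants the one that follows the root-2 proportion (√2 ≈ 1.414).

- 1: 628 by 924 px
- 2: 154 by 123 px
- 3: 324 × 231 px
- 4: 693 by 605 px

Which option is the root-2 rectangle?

Ratios (long/short): 1 ≈ 1.471; 2 ≈ 1.252; 3 ≈ 1.403; 4 ≈ 1.145.
root-2 ≈ 1.414; option 3 is nearest (Δ 0.011).

3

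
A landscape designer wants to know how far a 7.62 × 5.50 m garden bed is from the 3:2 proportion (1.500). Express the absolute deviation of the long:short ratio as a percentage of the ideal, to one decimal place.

Ratio = 7.62 / 5.50 ≈ 1.3855.
Ideal 3:2 = 1.5000. |1.3855 − 1.5000| / 1.5000 ≈ 7.63% → 7.6%.

7.6%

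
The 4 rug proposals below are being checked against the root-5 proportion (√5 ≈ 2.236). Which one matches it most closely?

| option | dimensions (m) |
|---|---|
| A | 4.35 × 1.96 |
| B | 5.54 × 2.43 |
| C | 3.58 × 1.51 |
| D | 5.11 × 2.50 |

Target root-5 ≈ 2.236.
A: 2.219 (Δ0.017)  B: 2.280 (Δ0.044)  C: 2.371 (Δ0.135)  D: 2.044 (Δ0.192)

A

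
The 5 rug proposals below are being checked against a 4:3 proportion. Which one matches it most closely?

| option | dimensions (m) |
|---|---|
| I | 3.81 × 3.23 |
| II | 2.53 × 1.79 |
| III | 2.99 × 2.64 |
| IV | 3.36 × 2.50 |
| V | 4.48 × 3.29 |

IV

Target 4:3 ≈ 1.333.
I: 1.180 (Δ0.153)  II: 1.413 (Δ0.080)  III: 1.133 (Δ0.200)  IV: 1.344 (Δ0.011)  V: 1.362 (Δ0.029)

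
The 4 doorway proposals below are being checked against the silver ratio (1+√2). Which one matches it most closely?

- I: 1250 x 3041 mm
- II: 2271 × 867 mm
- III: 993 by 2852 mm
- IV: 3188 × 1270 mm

Ratios (long/short): I ≈ 2.433; II ≈ 2.619; III ≈ 2.872; IV ≈ 2.510.
silver ratio ≈ 2.414; option I is nearest (Δ 0.019).

I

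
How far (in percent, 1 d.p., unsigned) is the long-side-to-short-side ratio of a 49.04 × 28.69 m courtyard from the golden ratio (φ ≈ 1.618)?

Ratio = 49.04 / 28.69 ≈ 1.7093.
Ideal golden ratio ≈ 1.6180. |1.7093 − 1.6180| / 1.6180 ≈ 5.64% → 5.6%.

5.6%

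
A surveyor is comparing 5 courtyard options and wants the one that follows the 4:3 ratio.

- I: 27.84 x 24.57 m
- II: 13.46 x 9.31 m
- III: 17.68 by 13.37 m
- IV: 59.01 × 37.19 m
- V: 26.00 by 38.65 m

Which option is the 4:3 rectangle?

III

Ratios (long/short): I ≈ 1.133; II ≈ 1.446; III ≈ 1.322; IV ≈ 1.587; V ≈ 1.487.
4:3 ≈ 1.333; option III is nearest (Δ 0.011).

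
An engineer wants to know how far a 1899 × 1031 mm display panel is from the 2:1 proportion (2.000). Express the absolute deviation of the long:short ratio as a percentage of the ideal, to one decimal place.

Ratio = 1899 / 1031 ≈ 1.8419.
Ideal 2:1 = 2.0000. |1.8419 − 2.0000| / 2.0000 ≈ 7.90% → 7.9%.

7.9%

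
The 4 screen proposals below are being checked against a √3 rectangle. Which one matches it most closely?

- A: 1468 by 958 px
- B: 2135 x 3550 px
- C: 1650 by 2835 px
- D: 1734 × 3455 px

C

Ratios (long/short): A ≈ 1.532; B ≈ 1.663; C ≈ 1.718; D ≈ 1.993.
root-3 ≈ 1.732; option C is nearest (Δ 0.014).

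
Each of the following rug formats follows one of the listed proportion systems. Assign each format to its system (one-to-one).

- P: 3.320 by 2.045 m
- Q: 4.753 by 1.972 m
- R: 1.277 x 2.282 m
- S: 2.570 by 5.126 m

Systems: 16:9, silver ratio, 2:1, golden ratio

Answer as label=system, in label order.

P=golden ratio, Q=silver ratio, R=16:9, S=2:1

Ratios: P ≈ 1.623; Q ≈ 2.410; R ≈ 1.787; S ≈ 1.995.
Targets: 16:9 ≈ 1.778; silver ratio ≈ 2.414; 2:1 ≈ 2.000; golden ratio ≈ 1.618.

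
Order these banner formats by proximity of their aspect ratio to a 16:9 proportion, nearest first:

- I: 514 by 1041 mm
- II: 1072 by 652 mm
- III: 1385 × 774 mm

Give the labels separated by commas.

III, II, I

I: 1041/514 ≈ 2.025 → |2.025 − 1.778| = 0.247
II: 1072/652 ≈ 1.644 → |1.644 − 1.778| = 0.134
III: 1385/774 ≈ 1.789 → |1.789 − 1.778| = 0.011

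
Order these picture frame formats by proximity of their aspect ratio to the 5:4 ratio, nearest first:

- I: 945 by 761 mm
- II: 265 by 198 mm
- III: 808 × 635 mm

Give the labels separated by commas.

I: 945/761 ≈ 1.242 → |1.242 − 1.250| = 0.008
II: 265/198 ≈ 1.338 → |1.338 − 1.250| = 0.088
III: 808/635 ≈ 1.272 → |1.272 − 1.250| = 0.022

I, III, II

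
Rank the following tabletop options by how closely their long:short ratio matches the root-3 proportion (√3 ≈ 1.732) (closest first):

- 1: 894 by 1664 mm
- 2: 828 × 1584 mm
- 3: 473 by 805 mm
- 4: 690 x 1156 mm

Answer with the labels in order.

3, 4, 1, 2

1: 1664/894 ≈ 1.861 → |1.861 − 1.732| = 0.129
2: 1584/828 ≈ 1.913 → |1.913 − 1.732| = 0.181
3: 805/473 ≈ 1.702 → |1.702 − 1.732| = 0.030
4: 1156/690 ≈ 1.675 → |1.675 − 1.732| = 0.057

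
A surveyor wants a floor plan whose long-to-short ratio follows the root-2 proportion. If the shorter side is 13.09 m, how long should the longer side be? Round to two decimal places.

root-2 ≈ 1.41421.
Longer side = 13.09 × 1.41421 ≈ 18.5120 → 18.51 m.

18.51 m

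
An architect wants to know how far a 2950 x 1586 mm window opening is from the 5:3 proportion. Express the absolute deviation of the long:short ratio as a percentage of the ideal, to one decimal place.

11.6%

Ratio = 2950 / 1586 ≈ 1.8600.
Ideal 5:3 ≈ 1.6667. |1.8600 − 1.6667| / 1.6667 ≈ 11.60% → 11.6%.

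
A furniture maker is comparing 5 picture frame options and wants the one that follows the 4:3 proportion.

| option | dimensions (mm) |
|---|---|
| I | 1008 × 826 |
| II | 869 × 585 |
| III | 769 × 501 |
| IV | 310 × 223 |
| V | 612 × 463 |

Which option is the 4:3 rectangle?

V

Target 4:3 ≈ 1.333.
I: 1.220 (Δ0.113)  II: 1.485 (Δ0.152)  III: 1.535 (Δ0.202)  IV: 1.390 (Δ0.057)  V: 1.322 (Δ0.011)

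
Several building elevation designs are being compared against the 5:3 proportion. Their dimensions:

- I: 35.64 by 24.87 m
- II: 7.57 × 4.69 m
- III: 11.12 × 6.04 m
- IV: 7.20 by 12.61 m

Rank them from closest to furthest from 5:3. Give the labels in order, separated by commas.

II, IV, III, I

I: 35.64/24.87 ≈ 1.433 → |1.433 − 1.667| = 0.234
II: 7.57/4.69 ≈ 1.614 → |1.614 − 1.667| = 0.053
III: 11.12/6.04 ≈ 1.841 → |1.841 − 1.667| = 0.174
IV: 12.61/7.20 ≈ 1.751 → |1.751 − 1.667| = 0.084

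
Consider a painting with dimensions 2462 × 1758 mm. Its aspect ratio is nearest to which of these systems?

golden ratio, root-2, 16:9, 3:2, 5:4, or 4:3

Ratio = 2462 / 1758 ≈ 1.400.
Distances: golden ratio 1.618 (Δ 0.218); root-2 1.414 (Δ 0.014); 16:9 1.778 (Δ 0.378); 3:2 1.500 (Δ 0.100); 5:4 1.250 (Δ 0.150); 4:3 1.333 (Δ 0.067).

root-2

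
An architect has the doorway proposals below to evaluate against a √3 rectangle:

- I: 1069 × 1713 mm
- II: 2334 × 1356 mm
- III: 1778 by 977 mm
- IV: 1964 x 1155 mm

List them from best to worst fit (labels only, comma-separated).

II, IV, III, I

Ratios: I = 1713 / 1069 ≈ 1.602; II = 2334 / 1356 ≈ 1.721; III = 1778 / 977 ≈ 1.820; IV = 1964 / 1155 ≈ 1.700.
|Δ from 1.732|: I 0.130; II 0.011; III 0.088; IV 0.032.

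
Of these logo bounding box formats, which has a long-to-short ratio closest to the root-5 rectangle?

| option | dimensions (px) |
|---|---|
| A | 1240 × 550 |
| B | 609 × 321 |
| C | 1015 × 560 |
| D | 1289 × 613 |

Target root-5 ≈ 2.236.
A: 2.255 (Δ0.019)  B: 1.897 (Δ0.339)  C: 1.812 (Δ0.424)  D: 2.103 (Δ0.133)

A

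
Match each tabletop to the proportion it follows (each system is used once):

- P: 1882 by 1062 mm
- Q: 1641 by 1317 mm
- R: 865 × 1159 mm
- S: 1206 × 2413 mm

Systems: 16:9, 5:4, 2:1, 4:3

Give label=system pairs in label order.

P=16:9, Q=5:4, R=4:3, S=2:1

Ratios: P ≈ 1.772; Q ≈ 1.246; R ≈ 1.340; S ≈ 2.001.
Targets: 16:9 ≈ 1.778; 5:4 ≈ 1.250; 2:1 ≈ 2.000; 4:3 ≈ 1.333.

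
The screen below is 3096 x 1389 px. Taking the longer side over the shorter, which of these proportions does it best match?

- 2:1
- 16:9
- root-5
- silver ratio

Ratio = 3096 / 1389 ≈ 2.229.
Distances: 2:1 2.000 (Δ 0.229); 16:9 1.778 (Δ 0.451); root-5 2.236 (Δ 0.007); silver ratio 2.414 (Δ 0.185).

root-5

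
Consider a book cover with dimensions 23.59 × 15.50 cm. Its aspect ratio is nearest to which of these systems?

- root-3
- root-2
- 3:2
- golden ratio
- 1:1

23.59/15.50 ≈ 1.522. Nearest candidates are 3:2 (1.500, off by 0.022) and golden ratio (1.618, off by 0.096).

3:2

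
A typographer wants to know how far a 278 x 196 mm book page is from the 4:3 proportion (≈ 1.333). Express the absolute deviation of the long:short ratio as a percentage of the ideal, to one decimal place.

6.4%

Ratio = 278 / 196 ≈ 1.4184.
Ideal 4:3 ≈ 1.3333. |1.4184 − 1.3333| / 1.3333 ≈ 6.38% → 6.4%.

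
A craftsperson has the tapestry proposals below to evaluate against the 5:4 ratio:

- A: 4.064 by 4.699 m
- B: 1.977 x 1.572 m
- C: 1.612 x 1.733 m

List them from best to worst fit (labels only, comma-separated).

A: 4.699/4.064 ≈ 1.156 → |1.156 − 1.250| = 0.094
B: 1.977/1.572 ≈ 1.258 → |1.258 − 1.250| = 0.008
C: 1.733/1.612 ≈ 1.075 → |1.075 − 1.250| = 0.175

B, A, C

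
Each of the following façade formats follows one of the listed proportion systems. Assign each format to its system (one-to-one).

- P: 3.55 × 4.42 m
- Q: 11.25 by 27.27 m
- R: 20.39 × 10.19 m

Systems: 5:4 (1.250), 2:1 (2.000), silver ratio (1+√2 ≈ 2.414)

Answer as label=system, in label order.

P = 4.42/3.55 ≈ 1.245 → 5:4 (1.250)
Q = 27.27/11.25 ≈ 2.424 → silver ratio (2.414)
R = 20.39/10.19 ≈ 2.001 → 2:1 (2.000)

P=5:4, Q=silver ratio, R=2:1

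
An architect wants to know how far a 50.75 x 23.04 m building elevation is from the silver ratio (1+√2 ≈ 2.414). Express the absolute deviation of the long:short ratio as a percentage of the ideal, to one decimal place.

Ratio = 50.75 / 23.04 ≈ 2.2027.
Ideal silver ratio ≈ 2.4142. |2.2027 − 2.4142| / 2.4142 ≈ 8.76% → 8.8%.

8.8%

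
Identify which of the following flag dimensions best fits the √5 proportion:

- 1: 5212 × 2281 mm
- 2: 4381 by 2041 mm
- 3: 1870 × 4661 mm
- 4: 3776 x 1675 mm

Ratios (long/short): 1 ≈ 2.285; 2 ≈ 2.146; 3 ≈ 2.493; 4 ≈ 2.254.
root-5 ≈ 2.236; option 4 is nearest (Δ 0.018).

4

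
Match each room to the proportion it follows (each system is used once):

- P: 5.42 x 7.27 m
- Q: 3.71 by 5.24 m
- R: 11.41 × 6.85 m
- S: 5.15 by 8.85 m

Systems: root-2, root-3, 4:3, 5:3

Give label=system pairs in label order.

P = 7.27/5.42 ≈ 1.341 → 4:3 (1.333)
Q = 5.24/3.71 ≈ 1.412 → root-2 (1.414)
R = 11.41/6.85 ≈ 1.666 → 5:3 (1.667)
S = 8.85/5.15 ≈ 1.718 → root-3 (1.732)

P=4:3, Q=root-2, R=5:3, S=root-3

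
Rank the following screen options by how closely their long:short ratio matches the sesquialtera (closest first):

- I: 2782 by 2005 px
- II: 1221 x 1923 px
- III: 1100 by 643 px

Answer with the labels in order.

II, I, III

I: 2782/2005 ≈ 1.388 → |1.388 − 1.500| = 0.112
II: 1923/1221 ≈ 1.575 → |1.575 − 1.500| = 0.075
III: 1100/643 ≈ 1.711 → |1.711 − 1.500| = 0.211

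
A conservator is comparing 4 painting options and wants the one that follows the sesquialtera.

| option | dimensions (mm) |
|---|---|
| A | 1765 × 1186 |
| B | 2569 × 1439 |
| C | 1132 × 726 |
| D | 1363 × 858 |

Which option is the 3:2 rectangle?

Ratios (long/short): A ≈ 1.488; B ≈ 1.785; C ≈ 1.559; D ≈ 1.589.
3:2 ≈ 1.500; option A is nearest (Δ 0.012).

A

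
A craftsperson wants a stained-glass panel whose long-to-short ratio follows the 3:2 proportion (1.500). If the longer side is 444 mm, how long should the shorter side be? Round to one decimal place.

3:2 = 1.50000.
Shorter side = 444 ÷ 1.50000 ≈ 296.000 → 296.0 mm.

296.0 mm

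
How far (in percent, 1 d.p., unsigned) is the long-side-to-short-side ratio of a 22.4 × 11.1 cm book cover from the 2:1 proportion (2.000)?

0.9%

Ratio = 22.4 / 11.1 ≈ 2.0180.
Ideal 2:1 = 2.0000. |2.0180 − 2.0000| / 2.0000 ≈ 0.90% → 0.9%.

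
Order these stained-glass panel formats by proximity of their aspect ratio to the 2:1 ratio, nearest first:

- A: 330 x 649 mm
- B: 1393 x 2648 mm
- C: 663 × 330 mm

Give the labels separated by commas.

A: 649/330 ≈ 1.967 → |1.967 − 2.000| = 0.033
B: 2648/1393 ≈ 1.901 → |1.901 − 2.000| = 0.099
C: 663/330 ≈ 2.009 → |2.009 − 2.000| = 0.009

C, A, B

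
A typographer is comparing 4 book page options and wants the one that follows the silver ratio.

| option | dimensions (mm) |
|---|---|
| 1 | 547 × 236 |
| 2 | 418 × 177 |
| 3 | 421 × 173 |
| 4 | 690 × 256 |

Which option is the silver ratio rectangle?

3

Ratios (long/short): 1 ≈ 2.318; 2 ≈ 2.362; 3 ≈ 2.434; 4 ≈ 2.695.
silver ratio ≈ 2.414; option 3 is nearest (Δ 0.020).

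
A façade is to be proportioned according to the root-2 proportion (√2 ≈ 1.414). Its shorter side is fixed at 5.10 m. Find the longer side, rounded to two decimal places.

7.21 m

root-2 ≈ 1.41421.
Longer side = 5.10 × 1.41421 ≈ 7.2125 → 7.21 m.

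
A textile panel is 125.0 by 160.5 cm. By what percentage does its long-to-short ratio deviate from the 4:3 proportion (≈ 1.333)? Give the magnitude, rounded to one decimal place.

3.7%

Ratio = 160.5 / 125.0 ≈ 1.2840.
Ideal 4:3 ≈ 1.3333. |1.2840 − 1.3333| / 1.3333 ≈ 3.70% → 3.7%.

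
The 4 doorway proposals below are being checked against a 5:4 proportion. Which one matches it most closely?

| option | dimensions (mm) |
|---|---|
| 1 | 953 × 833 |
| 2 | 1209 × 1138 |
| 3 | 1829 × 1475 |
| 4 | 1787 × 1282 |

3

Target 5:4 ≈ 1.250.
1: 1.144 (Δ0.106)  2: 1.062 (Δ0.188)  3: 1.240 (Δ0.010)  4: 1.394 (Δ0.144)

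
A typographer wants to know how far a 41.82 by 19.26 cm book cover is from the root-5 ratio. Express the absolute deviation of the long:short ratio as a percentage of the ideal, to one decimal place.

2.9%

Ratio = 41.82 / 19.26 ≈ 2.1713.
Ideal root-5 ≈ 2.2361. |2.1713 − 2.2361| / 2.2361 ≈ 2.90% → 2.9%.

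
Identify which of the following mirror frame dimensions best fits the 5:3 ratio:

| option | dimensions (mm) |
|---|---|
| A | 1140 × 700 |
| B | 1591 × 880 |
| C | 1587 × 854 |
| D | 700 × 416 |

D

Ratios (long/short): A ≈ 1.629; B ≈ 1.808; C ≈ 1.858; D ≈ 1.683.
5:3 ≈ 1.667; option D is nearest (Δ 0.016).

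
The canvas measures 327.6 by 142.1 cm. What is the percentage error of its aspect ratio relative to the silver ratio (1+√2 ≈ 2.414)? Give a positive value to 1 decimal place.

4.5%

Ratio = 327.6 / 142.1 ≈ 2.3054.
Ideal silver ratio ≈ 2.4142. |2.3054 − 2.4142| / 2.4142 ≈ 4.51% → 4.5%.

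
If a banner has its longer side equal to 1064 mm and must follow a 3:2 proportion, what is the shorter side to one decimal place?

3:2 = 1.50000.
Shorter side = 1064 ÷ 1.50000 ≈ 709.333 → 709.3 mm.

709.3 mm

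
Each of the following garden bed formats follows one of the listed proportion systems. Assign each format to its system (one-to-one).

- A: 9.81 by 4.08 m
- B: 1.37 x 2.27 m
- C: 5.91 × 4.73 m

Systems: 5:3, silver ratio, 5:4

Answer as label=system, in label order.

A = 9.81/4.08 ≈ 2.404 → silver ratio (2.414)
B = 2.27/1.37 ≈ 1.657 → 5:3 (1.667)
C = 5.91/4.73 ≈ 1.249 → 5:4 (1.250)

A=silver ratio, B=5:3, C=5:4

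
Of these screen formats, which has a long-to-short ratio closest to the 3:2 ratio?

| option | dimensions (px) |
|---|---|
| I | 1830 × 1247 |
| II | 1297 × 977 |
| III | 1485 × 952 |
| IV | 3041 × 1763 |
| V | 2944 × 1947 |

Target 3:2 ≈ 1.500.
I: 1.468 (Δ0.032)  II: 1.328 (Δ0.172)  III: 1.560 (Δ0.060)  IV: 1.725 (Δ0.225)  V: 1.512 (Δ0.012)

V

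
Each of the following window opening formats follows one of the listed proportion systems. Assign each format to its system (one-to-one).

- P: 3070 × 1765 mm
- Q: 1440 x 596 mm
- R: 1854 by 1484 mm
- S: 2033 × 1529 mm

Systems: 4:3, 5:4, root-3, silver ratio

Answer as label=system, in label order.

P = 3070/1765 ≈ 1.739 → root-3 (1.732)
Q = 1440/596 ≈ 2.416 → silver ratio (2.414)
R = 1854/1484 ≈ 1.249 → 5:4 (1.250)
S = 2033/1529 ≈ 1.330 → 4:3 (1.333)

P=root-3, Q=silver ratio, R=5:4, S=4:3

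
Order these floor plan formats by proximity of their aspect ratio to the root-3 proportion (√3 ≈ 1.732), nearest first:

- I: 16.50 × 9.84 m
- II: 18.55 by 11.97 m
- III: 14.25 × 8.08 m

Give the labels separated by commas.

I: 16.50/9.84 ≈ 1.677 → |1.677 − 1.732| = 0.055
II: 18.55/11.97 ≈ 1.550 → |1.550 − 1.732| = 0.182
III: 14.25/8.08 ≈ 1.764 → |1.764 − 1.732| = 0.032

III, I, II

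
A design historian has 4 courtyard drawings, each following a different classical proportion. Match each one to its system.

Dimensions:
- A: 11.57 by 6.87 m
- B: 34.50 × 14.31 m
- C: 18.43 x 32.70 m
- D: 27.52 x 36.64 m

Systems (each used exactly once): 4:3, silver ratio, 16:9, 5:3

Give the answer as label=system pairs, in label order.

A=5:3, B=silver ratio, C=16:9, D=4:3

A = 11.57/6.87 ≈ 1.684 → 5:3 (1.667)
B = 34.50/14.31 ≈ 2.411 → silver ratio (2.414)
C = 32.70/18.43 ≈ 1.774 → 16:9 (1.778)
D = 36.64/27.52 ≈ 1.331 → 4:3 (1.333)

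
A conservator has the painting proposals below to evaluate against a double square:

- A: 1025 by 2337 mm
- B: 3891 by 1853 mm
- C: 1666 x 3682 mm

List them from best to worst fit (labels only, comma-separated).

Ratios: A = 2337 / 1025 ≈ 2.280; B = 3891 / 1853 ≈ 2.100; C = 3682 / 1666 ≈ 2.210.
|Δ from 2.000|: A 0.280; B 0.100; C 0.210.

B, C, A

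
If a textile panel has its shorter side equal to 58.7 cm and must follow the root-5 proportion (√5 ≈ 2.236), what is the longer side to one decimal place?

root-5 ≈ 2.23607.
Longer side = 58.7 × 2.23607 ≈ 131.257 → 131.3 cm.

131.3 cm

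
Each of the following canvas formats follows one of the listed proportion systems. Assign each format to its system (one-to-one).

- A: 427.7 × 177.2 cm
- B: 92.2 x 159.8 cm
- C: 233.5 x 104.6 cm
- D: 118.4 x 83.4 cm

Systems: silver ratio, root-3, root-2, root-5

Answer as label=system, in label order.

Ratios: A ≈ 2.414; B ≈ 1.733; C ≈ 2.232; D ≈ 1.420.
Targets: silver ratio ≈ 2.414; root-3 ≈ 1.732; root-2 ≈ 1.414; root-5 ≈ 2.236.

A=silver ratio, B=root-3, C=root-5, D=root-2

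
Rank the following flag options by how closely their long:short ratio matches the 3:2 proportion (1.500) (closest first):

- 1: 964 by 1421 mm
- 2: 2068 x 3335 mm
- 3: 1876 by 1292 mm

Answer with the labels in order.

Ratios: 1 = 1421 / 964 ≈ 1.474; 2 = 3335 / 2068 ≈ 1.613; 3 = 1876 / 1292 ≈ 1.452.
|Δ from 1.500|: 1 0.026; 2 0.113; 3 0.048.

1, 3, 2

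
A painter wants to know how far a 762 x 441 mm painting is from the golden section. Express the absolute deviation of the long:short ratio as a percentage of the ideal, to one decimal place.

6.8%

Ratio = 762 / 441 ≈ 1.7279.
Ideal golden ratio ≈ 1.6180. |1.7279 − 1.6180| / 1.6180 ≈ 6.79% → 6.8%.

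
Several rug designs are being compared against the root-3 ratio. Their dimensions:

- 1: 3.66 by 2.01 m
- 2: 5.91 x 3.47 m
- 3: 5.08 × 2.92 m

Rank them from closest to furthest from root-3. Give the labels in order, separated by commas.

3, 2, 1

1: 3.66/2.01 ≈ 1.821 → |1.821 − 1.732| = 0.089
2: 5.91/3.47 ≈ 1.703 → |1.703 − 1.732| = 0.029
3: 5.08/2.92 ≈ 1.740 → |1.740 − 1.732| = 0.008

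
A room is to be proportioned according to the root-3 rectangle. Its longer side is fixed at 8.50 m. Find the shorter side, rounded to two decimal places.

4.91 m

root-3 ≈ 1.73205.
Shorter side = 8.50 ÷ 1.73205 ≈ 4.9075 → 4.91 m.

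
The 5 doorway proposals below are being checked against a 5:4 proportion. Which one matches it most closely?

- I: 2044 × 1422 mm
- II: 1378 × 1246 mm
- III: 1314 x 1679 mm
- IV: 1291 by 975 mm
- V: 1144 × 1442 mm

V

Ratios (long/short): I ≈ 1.437; II ≈ 1.106; III ≈ 1.278; IV ≈ 1.324; V ≈ 1.260.
5:4 ≈ 1.250; option V is nearest (Δ 0.010).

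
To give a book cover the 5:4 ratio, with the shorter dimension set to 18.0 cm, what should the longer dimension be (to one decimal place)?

22.5 cm

5:4 = 1.25000.
Longer side = 18.0 × 1.25000 ≈ 22.500 → 22.5 cm.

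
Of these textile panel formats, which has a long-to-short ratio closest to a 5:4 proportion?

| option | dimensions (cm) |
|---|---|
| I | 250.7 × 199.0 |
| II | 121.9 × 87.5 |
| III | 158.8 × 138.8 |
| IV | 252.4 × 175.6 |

Target 5:4 ≈ 1.250.
I: 1.260 (Δ0.010)  II: 1.393 (Δ0.143)  III: 1.144 (Δ0.106)  IV: 1.437 (Δ0.187)

I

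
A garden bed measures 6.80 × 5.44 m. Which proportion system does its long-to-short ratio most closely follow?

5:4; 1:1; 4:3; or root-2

6.80/5.44 ≈ 1.250. Nearest candidates are 5:4 (1.250, off by 0.000) and 4:3 (1.333, off by 0.083).

5:4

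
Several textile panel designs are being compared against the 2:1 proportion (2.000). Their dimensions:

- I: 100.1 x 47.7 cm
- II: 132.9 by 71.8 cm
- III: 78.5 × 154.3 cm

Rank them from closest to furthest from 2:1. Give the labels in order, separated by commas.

Ratios: I = 100.1 / 47.7 ≈ 2.099; II = 132.9 / 71.8 ≈ 1.851; III = 154.3 / 78.5 ≈ 1.966.
|Δ from 2.000|: I 0.099; II 0.149; III 0.034.

III, I, II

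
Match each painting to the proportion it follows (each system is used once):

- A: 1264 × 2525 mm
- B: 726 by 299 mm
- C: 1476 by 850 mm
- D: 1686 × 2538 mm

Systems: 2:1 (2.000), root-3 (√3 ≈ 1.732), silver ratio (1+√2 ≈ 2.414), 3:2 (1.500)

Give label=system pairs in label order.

A=2:1, B=silver ratio, C=root-3, D=3:2

A = 2525/1264 ≈ 1.998 → 2:1 (2.000)
B = 726/299 ≈ 2.428 → silver ratio (2.414)
C = 1476/850 ≈ 1.736 → root-3 (1.732)
D = 2538/1686 ≈ 1.505 → 3:2 (1.500)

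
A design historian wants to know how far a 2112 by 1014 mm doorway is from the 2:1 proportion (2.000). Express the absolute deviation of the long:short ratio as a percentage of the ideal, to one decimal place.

Ratio = 2112 / 1014 ≈ 2.0828.
Ideal 2:1 = 2.0000. |2.0828 − 2.0000| / 2.0000 ≈ 4.14% → 4.1%.

4.1%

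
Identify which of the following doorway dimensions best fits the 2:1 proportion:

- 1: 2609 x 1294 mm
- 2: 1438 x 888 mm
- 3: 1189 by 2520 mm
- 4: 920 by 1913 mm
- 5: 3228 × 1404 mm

1

Ratios (long/short): 1 ≈ 2.016; 2 ≈ 1.619; 3 ≈ 2.119; 4 ≈ 2.079; 5 ≈ 2.299.
2:1 ≈ 2.000; option 1 is nearest (Δ 0.016).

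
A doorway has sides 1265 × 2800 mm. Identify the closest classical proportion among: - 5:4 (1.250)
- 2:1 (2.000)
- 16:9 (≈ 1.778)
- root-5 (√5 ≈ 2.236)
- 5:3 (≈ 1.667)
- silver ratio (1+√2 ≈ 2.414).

Ratio = 2800 / 1265 ≈ 2.213.
Distances: 5:4 1.250 (Δ 0.963); 2:1 2.000 (Δ 0.213); 16:9 1.778 (Δ 0.435); root-5 2.236 (Δ 0.023); 5:3 1.667 (Δ 0.546); silver ratio 2.414 (Δ 0.201).

root-5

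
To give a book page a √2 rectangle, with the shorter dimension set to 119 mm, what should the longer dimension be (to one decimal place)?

168.3 mm

root-2 ≈ 1.41421.
Longer side = 119 × 1.41421 ≈ 168.291 → 168.3 mm.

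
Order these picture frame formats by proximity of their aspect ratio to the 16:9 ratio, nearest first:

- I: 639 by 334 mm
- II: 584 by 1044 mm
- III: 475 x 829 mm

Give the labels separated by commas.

Ratios: I = 639 / 334 ≈ 1.913; II = 1044 / 584 ≈ 1.788; III = 829 / 475 ≈ 1.745.
|Δ from 1.778|: I 0.135; II 0.010; III 0.033.

II, III, I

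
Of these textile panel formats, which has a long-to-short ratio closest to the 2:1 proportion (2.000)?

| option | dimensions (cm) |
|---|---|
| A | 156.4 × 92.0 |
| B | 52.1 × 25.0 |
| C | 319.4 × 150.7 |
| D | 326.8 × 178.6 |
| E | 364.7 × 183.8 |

E

Ratios (long/short): A ≈ 1.700; B ≈ 2.084; C ≈ 2.119; D ≈ 1.830; E ≈ 1.984.
2:1 ≈ 2.000; option E is nearest (Δ 0.016).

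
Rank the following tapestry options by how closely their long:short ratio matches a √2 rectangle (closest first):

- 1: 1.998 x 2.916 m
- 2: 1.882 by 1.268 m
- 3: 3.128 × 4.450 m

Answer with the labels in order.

3, 1, 2

Ratios: 1 = 2.916 / 1.998 ≈ 1.459; 2 = 1.882 / 1.268 ≈ 1.484; 3 = 4.450 / 3.128 ≈ 1.423.
|Δ from 1.414|: 1 0.045; 2 0.070; 3 0.009.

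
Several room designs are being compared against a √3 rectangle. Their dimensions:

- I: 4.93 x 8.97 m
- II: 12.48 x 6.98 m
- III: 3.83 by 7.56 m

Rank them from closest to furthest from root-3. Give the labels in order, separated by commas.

I: 8.97/4.93 ≈ 1.819 → |1.819 − 1.732| = 0.087
II: 12.48/6.98 ≈ 1.788 → |1.788 − 1.732| = 0.056
III: 7.56/3.83 ≈ 1.974 → |1.974 − 1.732| = 0.242

II, I, III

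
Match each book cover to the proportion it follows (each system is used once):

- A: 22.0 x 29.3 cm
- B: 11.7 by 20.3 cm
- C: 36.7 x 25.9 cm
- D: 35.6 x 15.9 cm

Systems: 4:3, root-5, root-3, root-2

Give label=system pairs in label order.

A = 29.3/22.0 ≈ 1.332 → 4:3 (1.333)
B = 20.3/11.7 ≈ 1.735 → root-3 (1.732)
C = 36.7/25.9 ≈ 1.417 → root-2 (1.414)
D = 35.6/15.9 ≈ 2.239 → root-5 (2.236)

A=4:3, B=root-3, C=root-2, D=root-5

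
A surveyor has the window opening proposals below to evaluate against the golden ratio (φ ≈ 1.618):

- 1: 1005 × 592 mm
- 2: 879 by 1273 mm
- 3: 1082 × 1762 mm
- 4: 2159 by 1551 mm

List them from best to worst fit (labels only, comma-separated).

3, 1, 2, 4

Ratios: 1 = 1005 / 592 ≈ 1.698; 2 = 1273 / 879 ≈ 1.448; 3 = 1762 / 1082 ≈ 1.628; 4 = 2159 / 1551 ≈ 1.392.
|Δ from 1.618|: 1 0.080; 2 0.170; 3 0.010; 4 0.226.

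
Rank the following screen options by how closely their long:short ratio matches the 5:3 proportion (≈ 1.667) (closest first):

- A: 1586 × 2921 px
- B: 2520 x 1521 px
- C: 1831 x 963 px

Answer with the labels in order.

Ratios: A = 2921 / 1586 ≈ 1.842; B = 2520 / 1521 ≈ 1.657; C = 1831 / 963 ≈ 1.901.
|Δ from 1.667|: A 0.175; B 0.010; C 0.234.

B, A, C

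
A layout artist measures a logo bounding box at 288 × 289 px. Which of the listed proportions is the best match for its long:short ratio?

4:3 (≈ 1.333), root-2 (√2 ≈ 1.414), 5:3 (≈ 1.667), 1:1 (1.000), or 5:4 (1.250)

Ratio = 289 / 288 ≈ 1.003.
Distances: 4:3 1.333 (Δ 0.330); root-2 1.414 (Δ 0.411); 5:3 1.667 (Δ 0.664); 1:1 1.000 (Δ 0.003); 5:4 1.250 (Δ 0.247).

1:1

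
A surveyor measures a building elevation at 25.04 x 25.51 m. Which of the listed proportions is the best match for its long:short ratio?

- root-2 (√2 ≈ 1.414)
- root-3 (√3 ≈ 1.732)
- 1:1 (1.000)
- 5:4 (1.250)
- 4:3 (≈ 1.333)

1:1

Ratio = 25.51 / 25.04 ≈ 1.019.
Distances: root-2 1.414 (Δ 0.395); root-3 1.732 (Δ 0.713); 1:1 1.000 (Δ 0.019); 5:4 1.250 (Δ 0.231); 4:3 1.333 (Δ 0.314).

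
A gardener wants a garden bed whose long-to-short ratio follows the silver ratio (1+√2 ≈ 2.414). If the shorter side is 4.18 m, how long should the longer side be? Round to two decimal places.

10.09 m

silver ratio ≈ 2.41421.
Longer side = 4.18 × 2.41421 ≈ 10.0914 → 10.09 m.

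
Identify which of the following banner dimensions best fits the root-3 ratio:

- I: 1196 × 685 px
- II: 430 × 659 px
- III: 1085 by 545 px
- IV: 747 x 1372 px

I

Target root-3 ≈ 1.732.
I: 1.746 (Δ0.014)  II: 1.533 (Δ0.199)  III: 1.991 (Δ0.259)  IV: 1.837 (Δ0.105)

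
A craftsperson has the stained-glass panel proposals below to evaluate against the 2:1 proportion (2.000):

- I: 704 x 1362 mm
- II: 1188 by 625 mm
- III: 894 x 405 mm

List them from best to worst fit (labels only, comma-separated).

Ratios: I = 1362 / 704 ≈ 1.935; II = 1188 / 625 ≈ 1.901; III = 894 / 405 ≈ 2.207.
|Δ from 2.000|: I 0.065; II 0.099; III 0.207.

I, II, III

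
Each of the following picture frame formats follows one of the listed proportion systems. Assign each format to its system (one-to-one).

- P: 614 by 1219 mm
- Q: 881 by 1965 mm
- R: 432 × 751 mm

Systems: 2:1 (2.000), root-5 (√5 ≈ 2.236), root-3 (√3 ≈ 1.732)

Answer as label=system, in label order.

P=2:1, Q=root-5, R=root-3

P = 1219/614 ≈ 1.985 → 2:1 (2.000)
Q = 1965/881 ≈ 2.230 → root-5 (2.236)
R = 751/432 ≈ 1.738 → root-3 (1.732)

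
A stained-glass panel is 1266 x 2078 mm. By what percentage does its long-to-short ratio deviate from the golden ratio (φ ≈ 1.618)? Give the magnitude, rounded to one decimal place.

1.4%

Ratio = 2078 / 1266 ≈ 1.6414.
Ideal golden ratio ≈ 1.6180. |1.6414 − 1.6180| / 1.6180 ≈ 1.45% → 1.4%.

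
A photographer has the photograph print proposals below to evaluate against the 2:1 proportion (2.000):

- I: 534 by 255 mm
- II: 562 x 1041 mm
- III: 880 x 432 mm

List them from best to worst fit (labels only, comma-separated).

Ratios: I = 534 / 255 ≈ 2.094; II = 1041 / 562 ≈ 1.852; III = 880 / 432 ≈ 2.037.
|Δ from 2.000|: I 0.094; II 0.148; III 0.037.

III, I, II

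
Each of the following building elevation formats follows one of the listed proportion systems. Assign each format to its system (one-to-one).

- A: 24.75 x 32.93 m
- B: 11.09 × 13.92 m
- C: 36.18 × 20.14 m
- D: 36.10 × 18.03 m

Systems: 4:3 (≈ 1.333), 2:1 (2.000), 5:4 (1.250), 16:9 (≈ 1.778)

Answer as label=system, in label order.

Ratios: A ≈ 1.331; B ≈ 1.255; C ≈ 1.796; D ≈ 2.002.
Targets: 4:3 ≈ 1.333; 2:1 ≈ 2.000; 5:4 ≈ 1.250; 16:9 ≈ 1.778.

A=4:3, B=5:4, C=16:9, D=2:1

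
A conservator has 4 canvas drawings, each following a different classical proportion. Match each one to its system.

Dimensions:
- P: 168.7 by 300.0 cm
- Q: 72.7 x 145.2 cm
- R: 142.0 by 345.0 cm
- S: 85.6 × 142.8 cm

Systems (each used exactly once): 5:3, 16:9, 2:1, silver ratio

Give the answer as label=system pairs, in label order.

P=16:9, Q=2:1, R=silver ratio, S=5:3

P = 300.0/168.7 ≈ 1.778 → 16:9 (1.778)
Q = 145.2/72.7 ≈ 1.997 → 2:1 (2.000)
R = 345.0/142.0 ≈ 2.430 → silver ratio (2.414)
S = 142.8/85.6 ≈ 1.668 → 5:3 (1.667)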